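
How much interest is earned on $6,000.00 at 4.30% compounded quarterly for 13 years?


Compound interest earned = final amount − principal.
A = P(1 + r/n)^(nt) = $6,000.00 × (1 + 0.043/4)^(4 × 13) = $10,462.28
Interest = A − P = $10,462.28 − $6,000.00 = $4,462.28

Interest = A - P = $4,462.28


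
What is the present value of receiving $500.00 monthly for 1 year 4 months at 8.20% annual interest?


Present value of an ordinary annuity: PV = PMT × (1 − (1 + r)^(−n)) / r
Monthly rate r = 0.082/12 ≈ 0.00683333, n = 16
PV = $500.00 × (1 − (1 + 0.082/12)^(−16)) / (0.082/12)
PV = $500.00 × 15.107566
PV = $7,553.78

PV = PMT × (1-(1+r)^(-n))/r = $7,553.78


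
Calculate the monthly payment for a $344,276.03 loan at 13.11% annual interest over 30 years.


Loan payment formula: PMT = PV × r / (1 − (1 + r)^(−n))
Monthly rate r = 0.1311/12 = 0.010925, n = 360 months
Denominator: 1 − (1 + 0.1311/12)^(−360) = 0.979993
PMT = $344,276.03 × (0.1311/12) / 0.979993
PMT = $3,838.00 per month

PMT = PV × r / (1-(1+r)^(-n)) = $3,838.00/month


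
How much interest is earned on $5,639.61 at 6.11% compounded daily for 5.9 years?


Compound interest earned = final amount − principal.
A = P(1 + r/n)^(nt) = $5,639.61 × (1 + 0.0611/365)^(365 × 5.9) = $8,087.14
Interest = A − P = $8,087.14 − $5,639.61 = $2,447.53

Interest = A - P = $2,447.53


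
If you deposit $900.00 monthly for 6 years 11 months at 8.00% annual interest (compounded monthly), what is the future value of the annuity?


Future value of an ordinary annuity: FV = PMT × ((1 + r)^n − 1) / r
Monthly rate r = 0.08/12 ≈ 0.00666667, n = 83
FV = $900.00 × ((1 + 0.08/12)^83 − 1) / (0.08/12)
FV = $900.00 × 110.377458
FV = $99,339.71

FV = PMT × ((1+r)^n - 1)/r = $99,339.71


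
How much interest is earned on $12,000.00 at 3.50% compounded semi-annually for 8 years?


Compound interest earned = final amount − principal.
A = P(1 + r/n)^(nt) = $12,000.00 × (1 + 0.035/2)^(2 × 8) = $15,839.15
Interest = A − P = $15,839.15 − $12,000.00 = $3,839.15

Interest = A - P = $3,839.15


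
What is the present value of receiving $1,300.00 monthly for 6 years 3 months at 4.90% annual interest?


Present value of an ordinary annuity: PV = PMT × (1 − (1 + r)^(−n)) / r
Monthly rate r = 0.049/12 ≈ 0.00408333, n = 75
PV = $1,300.00 × (1 − (1 + 0.049/12)^(−75)) / (0.049/12)
PV = $1,300.00 × 64.490998
PV = $83,838.30

PV = PMT × (1-(1+r)^(-n))/r = $83,838.30


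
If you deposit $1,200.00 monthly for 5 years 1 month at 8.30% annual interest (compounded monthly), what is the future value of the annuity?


Future value of an ordinary annuity: FV = PMT × ((1 + r)^n − 1) / r
Monthly rate r = 0.083/12 ≈ 0.00691667, n = 61
FV = $1,200.00 × ((1 + 0.083/12)^61 − 1) / (0.083/12)
FV = $1,200.00 × 75.5664958
FV = $90,679.79

FV = PMT × ((1+r)^n - 1)/r = $90,679.79


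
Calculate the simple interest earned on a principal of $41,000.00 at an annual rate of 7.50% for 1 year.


Simple interest formula: I = P × r × t
I = $41,000.00 × 0.075 × 1
I = $3,075.00

I = P × r × t = $3,075.00


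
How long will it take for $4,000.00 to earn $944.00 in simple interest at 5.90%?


Rearrange the simple interest formula for t:
I = P × r × t  ⇒  t = I / (P × r)
t = $944.00 / ($4,000.00 × 0.059)
t = 4

t = I/(P×r) = 4 years


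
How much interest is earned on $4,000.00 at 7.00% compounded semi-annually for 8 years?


Compound interest earned = final amount − principal.
A = P(1 + r/n)^(nt) = $4,000.00 × (1 + 0.07/2)^(2 × 8) = $6,935.94
Interest = A − P = $6,935.94 − $4,000.00 = $2,935.94

Interest = A - P = $2,935.94


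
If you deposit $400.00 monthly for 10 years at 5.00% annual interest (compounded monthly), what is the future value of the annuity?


Future value of an ordinary annuity: FV = PMT × ((1 + r)^n − 1) / r
Monthly rate r = 0.05/12 ≈ 0.00416667, n = 120
FV = $400.00 × ((1 + 0.05/12)^120 − 1) / (0.05/12)
FV = $400.00 × 155.282279
FV = $62,112.91

FV = PMT × ((1+r)^n - 1)/r = $62,112.91


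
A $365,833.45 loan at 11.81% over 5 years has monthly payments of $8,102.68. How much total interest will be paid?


Total paid over the life of the loan = PMT × n.
Total paid = $8,102.68 × 60 = $486,160.80
Total interest = total paid − principal = $486,160.80 − $365,833.45 = $120,327.35

Total interest = (PMT × n) - PV = $120,327.35


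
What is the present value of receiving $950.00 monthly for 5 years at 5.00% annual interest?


Present value of an ordinary annuity: PV = PMT × (1 − (1 + r)^(−n)) / r
Monthly rate r = 0.05/12 ≈ 0.00416667, n = 60
PV = $950.00 × (1 − (1 + 0.05/12)^(−60)) / (0.05/12)
PV = $950.00 × 52.990706
PV = $50,341.17

PV = PMT × (1-(1+r)^(-n))/r = $50,341.17


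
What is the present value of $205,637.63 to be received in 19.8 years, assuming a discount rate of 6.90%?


Present value formula: PV = FV / (1 + r)^t
PV = $205,637.63 / (1 + 0.069)^19.8
PV = $205,637.63 / 3.747646
PV = $54,871.15

PV = FV / (1 + r)^t = $54,871.15


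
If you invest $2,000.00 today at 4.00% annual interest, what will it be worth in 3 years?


Future value formula: FV = PV × (1 + r)^t
FV = $2,000.00 × (1 + 0.04)^3
FV = $2,000.00 × 1.124864
FV = $2,249.73

FV = PV × (1 + r)^t = $2,249.73


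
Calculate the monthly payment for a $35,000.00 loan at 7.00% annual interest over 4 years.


Loan payment formula: PMT = PV × r / (1 − (1 + r)^(−n))
Monthly rate r = 0.07/12 ≈ 0.00583333, n = 48 months
Denominator: 1 − (1 + 0.07/12)^(−48) = 0.243601
PMT = $35,000.00 × (0.07/12) / 0.243601
PMT = $838.12 per month

PMT = PV × r / (1-(1+r)^(-n)) = $838.12/month


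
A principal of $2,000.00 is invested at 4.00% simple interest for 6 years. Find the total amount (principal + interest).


Total amount formula: A = P(1 + rt) = P + P·r·t
Interest: I = P × r × t = $2,000.00 × 0.04 × 6 = $480.00
A = P + I = $2,000.00 + $480.00 = $2,480.00

A = P + I = P(1 + rt) = $2,480.00


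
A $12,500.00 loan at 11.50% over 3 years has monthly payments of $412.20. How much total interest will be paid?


Total paid over the life of the loan = PMT × n.
Total paid = $412.20 × 36 = $14,839.20
Total interest = total paid − principal = $14,839.20 − $12,500.00 = $2,339.20

Total interest = (PMT × n) - PV = $2,339.20


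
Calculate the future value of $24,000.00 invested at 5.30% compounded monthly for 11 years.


Compound interest formula: A = P(1 + r/n)^(nt)
A = $24,000.00 × (1 + 0.053/12)^(12 × 11)
Growth factor: (1 + 0.053/12)^132 = 1.7891065
A = $24,000.00 × 1.7891065
A = $42,938.56

A = P(1 + r/n)^(nt) = $42,938.56


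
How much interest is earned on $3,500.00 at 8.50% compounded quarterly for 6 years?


Compound interest earned = final amount − principal.
A = P(1 + r/n)^(nt) = $3,500.00 × (1 + 0.085/4)^(4 × 6) = $5,797.46
Interest = A − P = $5,797.46 − $3,500.00 = $2,297.46

Interest = A - P = $2,297.46


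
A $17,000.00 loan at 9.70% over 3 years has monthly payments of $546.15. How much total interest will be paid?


Total paid over the life of the loan = PMT × n.
Total paid = $546.15 × 36 = $19,661.40
Total interest = total paid − principal = $19,661.40 − $17,000.00 = $2,661.40

Total interest = (PMT × n) - PV = $2,661.40


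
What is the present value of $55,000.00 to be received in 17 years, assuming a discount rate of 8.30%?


Present value formula: PV = FV / (1 + r)^t
PV = $55,000.00 / (1 + 0.083)^17
PV = $55,000.00 / 3.878678
PV = $14,180.09

PV = FV / (1 + r)^t = $14,180.09


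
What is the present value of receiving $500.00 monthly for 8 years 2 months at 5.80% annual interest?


Present value of an ordinary annuity: PV = PMT × (1 − (1 + r)^(−n)) / r
Monthly rate r = 0.058/12 ≈ 0.00483333, n = 98
PV = $500.00 × (1 − (1 + 0.058/12)^(−98)) / (0.058/12)
PV = $500.00 × 77.911919
PV = $38,955.96

PV = PMT × (1-(1+r)^(-n))/r = $38,955.96


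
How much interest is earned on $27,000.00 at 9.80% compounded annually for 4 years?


Compound interest earned = final amount − principal.
A = P(1 + r/n)^(nt) = $27,000.00 × (1 + 0.098/1)^(1 × 4) = $39,243.99
Interest = A − P = $39,243.99 − $27,000.00 = $12,243.99

Interest = A - P = $12,243.99


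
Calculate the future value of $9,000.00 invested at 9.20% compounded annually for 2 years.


Compound interest formula: A = P(1 + r/n)^(nt)
A = $9,000.00 × (1 + 0.092/1)^(1 × 2)
Growth factor: (1 + 0.092/1)^2 = 1.192464
A = $9,000.00 × 1.192464
A = $10,732.18

A = P(1 + r/n)^(nt) = $10,732.18


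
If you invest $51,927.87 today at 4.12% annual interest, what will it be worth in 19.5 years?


Future value formula: FV = PV × (1 + r)^t
FV = $51,927.87 × (1 + 0.0412)^19.5
FV = $51,927.87 × 2.1974354
FV = $114,108.14

FV = PV × (1 + r)^t = $114,108.14


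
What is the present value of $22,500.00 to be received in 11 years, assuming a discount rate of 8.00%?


Present value formula: PV = FV / (1 + r)^t
PV = $22,500.00 / (1 + 0.08)^11
PV = $22,500.00 / 2.331639
PV = $9,649.86

PV = FV / (1 + r)^t = $9,649.86


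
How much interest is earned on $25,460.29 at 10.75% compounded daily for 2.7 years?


Compound interest earned = final amount − principal.
A = P(1 + r/n)^(nt) = $25,460.29 × (1 + 0.1075/365)^(365 × 2.7) = $34,032.88
Interest = A − P = $34,032.88 − $25,460.29 = $8,572.59

Interest = A - P = $8,572.59


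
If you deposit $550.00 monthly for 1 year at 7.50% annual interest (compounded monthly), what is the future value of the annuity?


Future value of an ordinary annuity: FV = PMT × ((1 + r)^n − 1) / r
Monthly rate r = 0.075/12 = 0.00625, n = 12
FV = $550.00 × ((1 + 0.075/12)^12 − 1) / (0.075/12)
FV = $550.00 × 12.421216
FV = $6,831.67

FV = PMT × ((1+r)^n - 1)/r = $6,831.67


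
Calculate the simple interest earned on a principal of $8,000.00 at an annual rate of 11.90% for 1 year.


Simple interest formula: I = P × r × t
I = $8,000.00 × 0.119 × 1
I = $952.00

I = P × r × t = $952.00


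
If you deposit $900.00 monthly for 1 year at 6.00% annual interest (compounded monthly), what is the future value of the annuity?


Future value of an ordinary annuity: FV = PMT × ((1 + r)^n − 1) / r
Monthly rate r = 0.06/12 = 0.005, n = 12
FV = $900.00 × ((1 + 0.06/12)^12 − 1) / (0.06/12)
FV = $900.00 × 12.335562
FV = $11,102.01

FV = PMT × ((1+r)^n - 1)/r = $11,102.01


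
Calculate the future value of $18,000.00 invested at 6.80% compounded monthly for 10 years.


Compound interest formula: A = P(1 + r/n)^(nt)
A = $18,000.00 × (1 + 0.068/12)^(12 × 10)
Growth factor: (1 + 0.068/12)^120 = 1.970093
A = $18,000.00 × 1.970093
A = $35,461.67

A = P(1 + r/n)^(nt) = $35,461.67


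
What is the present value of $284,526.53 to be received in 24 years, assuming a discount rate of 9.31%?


Present value formula: PV = FV / (1 + r)^t
PV = $284,526.53 / (1 + 0.0931)^24
PV = $284,526.53 / 8.469104
PV = $33,595.82

PV = FV / (1 + r)^t = $33,595.82


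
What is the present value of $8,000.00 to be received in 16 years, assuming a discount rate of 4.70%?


Present value formula: PV = FV / (1 + r)^t
PV = $8,000.00 / (1 + 0.047)^16
PV = $8,000.00 / 2.085196
PV = $3,836.57

PV = FV / (1 + r)^t = $3,836.57


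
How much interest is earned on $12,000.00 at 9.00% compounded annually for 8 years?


Compound interest earned = final amount − principal.
A = P(1 + r/n)^(nt) = $12,000.00 × (1 + 0.09/1)^(1 × 8) = $23,910.75
Interest = A − P = $23,910.75 − $12,000.00 = $11,910.75

Interest = A - P = $11,910.75


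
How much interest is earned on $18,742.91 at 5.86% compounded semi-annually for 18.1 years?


Compound interest earned = final amount − principal.
A = P(1 + r/n)^(nt) = $18,742.91 × (1 + 0.0586/2)^(2 × 18.1) = $53,315.86
Interest = A − P = $53,315.86 − $18,742.91 = $34,572.95

Interest = A - P = $34,572.95


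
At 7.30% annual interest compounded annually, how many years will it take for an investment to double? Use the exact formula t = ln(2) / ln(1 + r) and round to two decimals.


Doubling condition: (1 + r)^t = 2
Take ln of both sides: t × ln(1 + r) = ln(2)
t = ln(2) / ln(1 + r)
t = 0.693147 / 0.070458
t = 9.84

t = ln(2) / ln(1 + r) = 9.84 years


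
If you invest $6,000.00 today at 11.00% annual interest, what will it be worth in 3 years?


Future value formula: FV = PV × (1 + r)^t
FV = $6,000.00 × (1 + 0.11)^3
FV = $6,000.00 × 1.367631
FV = $8,205.79

FV = PV × (1 + r)^t = $8,205.79


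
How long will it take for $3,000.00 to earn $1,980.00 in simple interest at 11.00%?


Rearrange the simple interest formula for t:
I = P × r × t  ⇒  t = I / (P × r)
t = $1,980.00 / ($3,000.00 × 0.11)
t = 6

t = I/(P×r) = 6 years


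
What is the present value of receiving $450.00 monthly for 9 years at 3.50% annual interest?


Present value of an ordinary annuity: PV = PMT × (1 − (1 + r)^(−n)) / r
Monthly rate r = 0.035/12 ≈ 0.00291667, n = 108
PV = $450.00 × (1 − (1 + 0.035/12)^(−108)) / (0.035/12)
PV = $450.00 × 92.529069
PV = $41,638.08

PV = PMT × (1-(1+r)^(-n))/r = $41,638.08


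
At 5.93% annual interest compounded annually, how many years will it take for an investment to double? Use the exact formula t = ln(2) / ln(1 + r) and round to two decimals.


Doubling condition: (1 + r)^t = 2
Take ln of both sides: t × ln(1 + r) = ln(2)
t = ln(2) / ln(1 + r)
t = 0.693147 / 0.057608
t = 12.03

t = ln(2) / ln(1 + r) = 12.03 years


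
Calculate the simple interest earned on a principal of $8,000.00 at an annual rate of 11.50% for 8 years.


Simple interest formula: I = P × r × t
I = $8,000.00 × 0.115 × 8
I = $7,360.00

I = P × r × t = $7,360.00


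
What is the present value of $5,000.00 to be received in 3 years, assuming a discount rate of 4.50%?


Present value formula: PV = FV / (1 + r)^t
PV = $5,000.00 / (1 + 0.045)^3
PV = $5,000.00 / 1.141166
PV = $4,381.48

PV = FV / (1 + r)^t = $4,381.48


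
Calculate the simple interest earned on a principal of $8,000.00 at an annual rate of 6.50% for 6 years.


Simple interest formula: I = P × r × t
I = $8,000.00 × 0.065 × 6
I = $3,120.00

I = P × r × t = $3,120.00


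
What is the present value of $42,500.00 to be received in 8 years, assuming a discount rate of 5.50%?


Present value formula: PV = FV / (1 + r)^t
PV = $42,500.00 / (1 + 0.055)^8
PV = $42,500.00 / 1.5346865
PV = $27,692.95

PV = FV / (1 + r)^t = $27,692.95


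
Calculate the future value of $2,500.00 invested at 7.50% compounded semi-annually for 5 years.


Compound interest formula: A = P(1 + r/n)^(nt)
A = $2,500.00 × (1 + 0.075/2)^(2 × 5)
Growth factor: (1 + 0.075/2)^10 = 1.445044
A = $2,500.00 × 1.445044
A = $3,612.61

A = P(1 + r/n)^(nt) = $3,612.61


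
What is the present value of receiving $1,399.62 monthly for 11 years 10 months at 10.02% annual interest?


Present value of an ordinary annuity: PV = PMT × (1 − (1 + r)^(−n)) / r
Monthly rate r = 0.1002/12 = 0.00835, n = 142
PV = $1,399.62 × (1 − (1 + 0.1002/12)^(−142)) / (0.1002/12)
PV = $1,399.62 × 82.989216
PV = $116,153.37

PV = PMT × (1-(1+r)^(-n))/r = $116,153.37


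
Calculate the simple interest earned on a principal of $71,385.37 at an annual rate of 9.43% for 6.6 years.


Simple interest formula: I = P × r × t
I = $71,385.37 × 0.0943 × 6.6
I = $44,428.83

I = P × r × t = $44,428.83


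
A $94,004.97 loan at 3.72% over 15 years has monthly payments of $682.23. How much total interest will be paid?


Total paid over the life of the loan = PMT × n.
Total paid = $682.23 × 180 = $122,801.40
Total interest = total paid − principal = $122,801.40 − $94,004.97 = $28,796.43

Total interest = (PMT × n) - PV = $28,796.43


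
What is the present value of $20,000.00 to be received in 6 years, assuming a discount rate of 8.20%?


Present value formula: PV = FV / (1 + r)^t
PV = $20,000.00 / (1 + 0.082)^6
PV = $20,000.00 / 1.604588
PV = $12,464.26

PV = FV / (1 + r)^t = $12,464.26


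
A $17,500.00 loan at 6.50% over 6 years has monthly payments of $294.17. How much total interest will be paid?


Total paid over the life of the loan = PMT × n.
Total paid = $294.17 × 72 = $21,180.24
Total interest = total paid − principal = $21,180.24 − $17,500.00 = $3,680.24

Total interest = (PMT × n) - PV = $3,680.24


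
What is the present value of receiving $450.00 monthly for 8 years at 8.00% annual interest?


Present value of an ordinary annuity: PV = PMT × (1 − (1 + r)^(−n)) / r
Monthly rate r = 0.08/12 ≈ 0.00666667, n = 96
PV = $450.00 × (1 − (1 + 0.08/12)^(−96)) / (0.08/12)
PV = $450.00 × 70.737970
PV = $31,832.09

PV = PMT × (1-(1+r)^(-n))/r = $31,832.09


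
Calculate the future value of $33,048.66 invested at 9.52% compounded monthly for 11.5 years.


Compound interest formula: A = P(1 + r/n)^(nt)
A = $33,048.66 × (1 + 0.0952/12)^(12 × 11.5)
Growth factor: (1 + 0.0952/12)^138 = 2.9757024
A = $33,048.66 × 2.9757024
A = $98,342.98

A = P(1 + r/n)^(nt) = $98,342.98


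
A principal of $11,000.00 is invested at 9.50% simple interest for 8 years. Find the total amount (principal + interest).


Total amount formula: A = P(1 + rt) = P + P·r·t
Interest: I = P × r × t = $11,000.00 × 0.095 × 8 = $8,360.00
A = P + I = $11,000.00 + $8,360.00 = $19,360.00

A = P + I = P(1 + rt) = $19,360.00


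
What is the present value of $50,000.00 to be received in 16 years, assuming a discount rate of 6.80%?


Present value formula: PV = FV / (1 + r)^t
PV = $50,000.00 / (1 + 0.068)^16
PV = $50,000.00 / 2.865102
PV = $17,451.39

PV = FV / (1 + r)^t = $17,451.39


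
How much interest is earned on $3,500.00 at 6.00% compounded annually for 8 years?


Compound interest earned = final amount − principal.
A = P(1 + r/n)^(nt) = $3,500.00 × (1 + 0.06/1)^(1 × 8) = $5,578.47
Interest = A − P = $5,578.47 − $3,500.00 = $2,078.47

Interest = A - P = $2,078.47


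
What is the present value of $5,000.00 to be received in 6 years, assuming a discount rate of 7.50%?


Present value formula: PV = FV / (1 + r)^t
PV = $5,000.00 / (1 + 0.075)^6
PV = $5,000.00 / 1.543302
PV = $3,239.81

PV = FV / (1 + r)^t = $3,239.81


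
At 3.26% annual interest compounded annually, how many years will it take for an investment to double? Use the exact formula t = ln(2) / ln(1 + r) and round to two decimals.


Doubling condition: (1 + r)^t = 2
Take ln of both sides: t × ln(1 + r) = ln(2)
t = ln(2) / ln(1 + r)
t = 0.693147 / 0.032080
t = 21.61

t = ln(2) / ln(1 + r) = 21.61 years


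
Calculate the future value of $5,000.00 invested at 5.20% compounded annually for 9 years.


Compound interest formula: A = P(1 + r/n)^(nt)
A = $5,000.00 × (1 + 0.052/1)^(1 × 9)
Growth factor: (1 + 0.052/1)^9 = 1.578126
A = $5,000.00 × 1.578126
A = $7,890.63

A = P(1 + r/n)^(nt) = $7,890.63


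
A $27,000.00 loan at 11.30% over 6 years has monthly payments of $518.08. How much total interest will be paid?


Total paid over the life of the loan = PMT × n.
Total paid = $518.08 × 72 = $37,301.76
Total interest = total paid − principal = $37,301.76 − $27,000.00 = $10,301.76

Total interest = (PMT × n) - PV = $10,301.76


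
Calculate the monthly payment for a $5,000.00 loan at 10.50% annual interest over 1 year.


Loan payment formula: PMT = PV × r / (1 − (1 + r)^(−n))
Monthly rate r = 0.105/12 = 0.00875, n = 12 months
Denominator: 1 − (1 + 0.105/12)^(−12) = 0.099264
PMT = $5,000.00 × (0.105/12) / 0.099264
PMT = $440.74 per month

PMT = PV × r / (1-(1+r)^(-n)) = $440.74/month


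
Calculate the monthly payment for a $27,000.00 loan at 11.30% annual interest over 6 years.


Loan payment formula: PMT = PV × r / (1 − (1 + r)^(−n))
Monthly rate r = 0.113/12 ≈ 0.00941667, n = 72 months
Denominator: 1 − (1 + 0.113/12)^(−72) = 0.490756
PMT = $27,000.00 × (0.113/12) / 0.490756
PMT = $518.08 per month

PMT = PV × r / (1-(1+r)^(-n)) = $518.08/month


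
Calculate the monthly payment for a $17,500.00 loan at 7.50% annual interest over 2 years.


Loan payment formula: PMT = PV × r / (1 − (1 + r)^(−n))
Monthly rate r = 0.075/12 = 0.00625, n = 24 months
Denominator: 1 − (1 + 0.075/12)^(−24) = 0.138890
PMT = $17,500.00 × (0.075/12) / 0.138890
PMT = $787.49 per month

PMT = PV × r / (1-(1+r)^(-n)) = $787.49/month


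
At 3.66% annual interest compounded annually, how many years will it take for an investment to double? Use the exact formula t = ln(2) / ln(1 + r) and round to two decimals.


Doubling condition: (1 + r)^t = 2
Take ln of both sides: t × ln(1 + r) = ln(2)
t = ln(2) / ln(1 + r)
t = 0.693147 / 0.035946
t = 19.28

t = ln(2) / ln(1 + r) = 19.28 years


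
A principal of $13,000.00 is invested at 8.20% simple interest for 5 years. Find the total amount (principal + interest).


Total amount formula: A = P(1 + rt) = P + P·r·t
Interest: I = P × r × t = $13,000.00 × 0.082 × 5 = $5,330.00
A = P + I = $13,000.00 + $5,330.00 = $18,330.00

A = P + I = P(1 + rt) = $18,330.00


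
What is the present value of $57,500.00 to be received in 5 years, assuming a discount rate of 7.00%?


Present value formula: PV = FV / (1 + r)^t
PV = $57,500.00 / (1 + 0.07)^5
PV = $57,500.00 / 1.4025517
PV = $40,996.71

PV = FV / (1 + r)^t = $40,996.71


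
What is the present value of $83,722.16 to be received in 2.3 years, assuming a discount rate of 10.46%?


Present value formula: PV = FV / (1 + r)^t
PV = $83,722.16 / (1 + 0.1046)^2.3
PV = $83,722.16 / 1.2571051
PV = $66,599.17

PV = FV / (1 + r)^t = $66,599.17


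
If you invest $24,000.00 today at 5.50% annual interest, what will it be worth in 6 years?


Future value formula: FV = PV × (1 + r)^t
FV = $24,000.00 × (1 + 0.055)^6
FV = $24,000.00 × 1.378843
FV = $33,092.23

FV = PV × (1 + r)^t = $33,092.23


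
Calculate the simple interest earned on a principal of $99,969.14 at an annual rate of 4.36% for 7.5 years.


Simple interest formula: I = P × r × t
I = $99,969.14 × 0.0436 × 7.5
I = $32,689.91

I = P × r × t = $32,689.91


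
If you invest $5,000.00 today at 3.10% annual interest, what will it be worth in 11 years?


Future value formula: FV = PV × (1 + r)^t
FV = $5,000.00 × (1 + 0.031)^11
FV = $5,000.00 × 1.3990889
FV = $6,995.44

FV = PV × (1 + r)^t = $6,995.44


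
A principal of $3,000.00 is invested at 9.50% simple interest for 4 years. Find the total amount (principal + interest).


Total amount formula: A = P(1 + rt) = P + P·r·t
Interest: I = P × r × t = $3,000.00 × 0.095 × 4 = $1,140.00
A = P + I = $3,000.00 + $1,140.00 = $4,140.00

A = P + I = P(1 + rt) = $4,140.00


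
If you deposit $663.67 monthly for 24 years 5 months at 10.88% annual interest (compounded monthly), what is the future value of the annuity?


Future value of an ordinary annuity: FV = PMT × ((1 + r)^n − 1) / r
Monthly rate r = 0.1088/12 ≈ 0.00906667, n = 293
FV = $663.67 × ((1 + 0.1088/12)^293 − 1) / (0.1088/12)
FV = $663.67 × 1442.347887
FV = $957,243.02

FV = PMT × ((1+r)^n - 1)/r = $957,243.02


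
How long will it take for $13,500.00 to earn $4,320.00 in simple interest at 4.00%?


Rearrange the simple interest formula for t:
I = P × r × t  ⇒  t = I / (P × r)
t = $4,320.00 / ($13,500.00 × 0.04)
t = 8

t = I/(P×r) = 8 years


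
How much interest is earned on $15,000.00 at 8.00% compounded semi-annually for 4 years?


Compound interest earned = final amount − principal.
A = P(1 + r/n)^(nt) = $15,000.00 × (1 + 0.08/2)^(2 × 4) = $20,528.54
Interest = A − P = $20,528.54 − $15,000.00 = $5,528.54

Interest = A - P = $5,528.54


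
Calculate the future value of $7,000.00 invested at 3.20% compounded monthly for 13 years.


Compound interest formula: A = P(1 + r/n)^(nt)
A = $7,000.00 × (1 + 0.032/12)^(12 × 13)
Growth factor: (1 + 0.032/12)^156 = 1.515047
A = $7,000.00 × 1.515047
A = $10,605.33

A = P(1 + r/n)^(nt) = $10,605.33


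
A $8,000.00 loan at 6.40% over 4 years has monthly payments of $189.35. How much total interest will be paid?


Total paid over the life of the loan = PMT × n.
Total paid = $189.35 × 48 = $9,088.80
Total interest = total paid − principal = $9,088.80 − $8,000.00 = $1,088.80

Total interest = (PMT × n) - PV = $1,088.80


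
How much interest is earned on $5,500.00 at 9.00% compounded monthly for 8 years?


Compound interest earned = final amount − principal.
A = P(1 + r/n)^(nt) = $5,500.00 × (1 + 0.09/12)^(12 × 8) = $11,269.07
Interest = A − P = $11,269.07 − $5,500.00 = $5,769.07

Interest = A - P = $5,769.07


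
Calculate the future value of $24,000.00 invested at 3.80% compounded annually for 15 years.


Compound interest formula: A = P(1 + r/n)^(nt)
A = $24,000.00 × (1 + 0.038/1)^(1 × 15)
Growth factor: (1 + 0.038/1)^15 = 1.7496867
A = $24,000.00 × 1.7496867
A = $41,992.48

A = P(1 + r/n)^(nt) = $41,992.48


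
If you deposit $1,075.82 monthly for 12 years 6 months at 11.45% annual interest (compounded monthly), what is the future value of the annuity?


Future value of an ordinary annuity: FV = PMT × ((1 + r)^n − 1) / r
Monthly rate r = 0.1145/12 ≈ 0.00954167, n = 150
FV = $1,075.82 × ((1 + 0.1145/12)^150 − 1) / (0.1145/12)
FV = $1,075.82 × 330.721410
FV = $355,796.71

FV = PMT × ((1+r)^n - 1)/r = $355,796.71


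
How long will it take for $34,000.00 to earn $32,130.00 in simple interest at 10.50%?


Rearrange the simple interest formula for t:
I = P × r × t  ⇒  t = I / (P × r)
t = $32,130.00 / ($34,000.00 × 0.105)
t = 9

t = I/(P×r) = 9 years


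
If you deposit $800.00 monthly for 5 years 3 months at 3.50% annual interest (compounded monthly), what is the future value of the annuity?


Future value of an ordinary annuity: FV = PMT × ((1 + r)^n − 1) / r
Monthly rate r = 0.035/12 ≈ 0.00291667, n = 63
FV = $800.00 × ((1 + 0.035/12)^63 − 1) / (0.035/12)
FV = $800.00 × 69.049372
FV = $55,239.50

FV = PMT × ((1+r)^n - 1)/r = $55,239.50


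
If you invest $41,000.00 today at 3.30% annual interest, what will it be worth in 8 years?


Future value formula: FV = PV × (1 + r)^t
FV = $41,000.00 × (1 + 0.033)^8
FV = $41,000.00 × 1.2965897
FV = $53,160.18

FV = PV × (1 + r)^t = $53,160.18


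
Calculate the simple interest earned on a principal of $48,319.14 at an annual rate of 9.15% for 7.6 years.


Simple interest formula: I = P × r × t
I = $48,319.14 × 0.0915 × 7.6
I = $33,601.13

I = P × r × t = $33,601.13


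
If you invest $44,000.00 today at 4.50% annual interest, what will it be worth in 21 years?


Future value formula: FV = PV × (1 + r)^t
FV = $44,000.00 × (1 + 0.045)^21
FV = $44,000.00 × 2.5202412
FV = $110,890.61

FV = PV × (1 + r)^t = $110,890.61


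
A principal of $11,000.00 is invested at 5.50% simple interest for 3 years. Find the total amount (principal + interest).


Total amount formula: A = P(1 + rt) = P + P·r·t
Interest: I = P × r × t = $11,000.00 × 0.055 × 3 = $1,815.00
A = P + I = $11,000.00 + $1,815.00 = $12,815.00

A = P + I = P(1 + rt) = $12,815.00


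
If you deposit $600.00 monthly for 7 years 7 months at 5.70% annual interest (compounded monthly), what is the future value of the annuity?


Future value of an ordinary annuity: FV = PMT × ((1 + r)^n − 1) / r
Monthly rate r = 0.057/12 = 0.00475, n = 91
FV = $600.00 × ((1 + 0.057/12)^91 − 1) / (0.057/12)
FV = $600.00 × 113.504074
FV = $68,102.44

FV = PMT × ((1+r)^n - 1)/r = $68,102.44


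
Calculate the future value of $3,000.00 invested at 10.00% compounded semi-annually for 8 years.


Compound interest formula: A = P(1 + r/n)^(nt)
A = $3,000.00 × (1 + 0.1/2)^(2 × 8)
Growth factor: (1 + 0.1/2)^16 = 2.1828746
A = $3,000.00 × 2.1828746
A = $6,548.62

A = P(1 + r/n)^(nt) = $6,548.62


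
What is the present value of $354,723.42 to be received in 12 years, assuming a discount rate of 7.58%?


Present value formula: PV = FV / (1 + r)^t
PV = $354,723.42 / (1 + 0.0758)^12
PV = $354,723.42 / 2.4031367
PV = $147,608.51

PV = FV / (1 + r)^t = $147,608.51


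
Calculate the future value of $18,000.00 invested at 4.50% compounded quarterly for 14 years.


Compound interest formula: A = P(1 + r/n)^(nt)
A = $18,000.00 × (1 + 0.045/4)^(4 × 14)
Growth factor: (1 + 0.045/4)^56 = 1.871018
A = $18,000.00 × 1.871018
A = $33,678.32

A = P(1 + r/n)^(nt) = $33,678.32


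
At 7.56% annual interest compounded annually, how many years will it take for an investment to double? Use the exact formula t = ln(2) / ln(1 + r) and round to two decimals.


Doubling condition: (1 + r)^t = 2
Take ln of both sides: t × ln(1 + r) = ln(2)
t = ln(2) / ln(1 + r)
t = 0.693147 / 0.072879
t = 9.51

t = ln(2) / ln(1 + r) = 9.51 years


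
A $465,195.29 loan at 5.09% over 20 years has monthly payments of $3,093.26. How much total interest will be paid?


Total paid over the life of the loan = PMT × n.
Total paid = $3,093.26 × 240 = $742,382.40
Total interest = total paid − principal = $742,382.40 − $465,195.29 = $277,187.11

Total interest = (PMT × n) - PV = $277,187.11


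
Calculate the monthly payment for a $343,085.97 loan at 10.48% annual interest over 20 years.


Loan payment formula: PMT = PV × r / (1 − (1 + r)^(−n))
Monthly rate r = 0.1048/12 ≈ 0.00873333, n = 240 months
Denominator: 1 − (1 + 0.1048/12)^(−240) = 0.875929
PMT = $343,085.97 × (0.1048/12) / 0.875929
PMT = $3,420.69 per month

PMT = PV × r / (1-(1+r)^(-n)) = $3,420.69/month


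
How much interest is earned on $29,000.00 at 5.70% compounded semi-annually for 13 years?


Compound interest earned = final amount − principal.
A = P(1 + r/n)^(nt) = $29,000.00 × (1 + 0.057/2)^(2 × 13) = $60,215.69
Interest = A − P = $60,215.69 − $29,000.00 = $31,215.69

Interest = A - P = $31,215.69


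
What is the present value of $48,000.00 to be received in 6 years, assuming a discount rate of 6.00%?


Present value formula: PV = FV / (1 + r)^t
PV = $48,000.00 / (1 + 0.06)^6
PV = $48,000.00 / 1.418519
PV = $33,838.11

PV = FV / (1 + r)^t = $33,838.11


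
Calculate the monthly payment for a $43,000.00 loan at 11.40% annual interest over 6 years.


Loan payment formula: PMT = PV × r / (1 − (1 + r)^(−n))
Monthly rate r = 0.114/12 = 0.0095, n = 72 months
Denominator: 1 − (1 + 0.114/12)^(−72) = 0.493774
PMT = $43,000.00 × (0.114/12) / 0.493774
PMT = $827.30 per month

PMT = PV × r / (1-(1+r)^(-n)) = $827.30/month


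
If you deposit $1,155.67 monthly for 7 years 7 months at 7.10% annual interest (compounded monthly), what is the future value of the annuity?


Future value of an ordinary annuity: FV = PMT × ((1 + r)^n − 1) / r
Monthly rate r = 0.071/12 ≈ 0.00591667, n = 91
FV = $1,155.67 × ((1 + 0.071/12)^91 − 1) / (0.071/12)
FV = $1,155.67 × 120.097338
FV = $138,792.89

FV = PMT × ((1+r)^n - 1)/r = $138,792.89


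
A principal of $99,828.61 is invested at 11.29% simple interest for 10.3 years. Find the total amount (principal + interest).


Total amount formula: A = P(1 + rt) = P + P·r·t
Interest: I = P × r × t = $99,828.61 × 0.1129 × 10.3 = $116,087.70
A = P + I = $99,828.61 + $116,087.70 = $215,916.31

A = P + I = P(1 + rt) = $215,916.31


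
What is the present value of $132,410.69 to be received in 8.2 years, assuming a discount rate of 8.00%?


Present value formula: PV = FV / (1 + r)^t
PV = $132,410.69 / (1 + 0.08)^8.2
PV = $132,410.69 / 1.8796405
PV = $70,444.69

PV = FV / (1 + r)^t = $70,444.69


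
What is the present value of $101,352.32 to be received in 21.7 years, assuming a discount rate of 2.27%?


Present value formula: PV = FV / (1 + r)^t
PV = $101,352.32 / (1 + 0.0227)^21.7
PV = $101,352.32 / 1.62756055
PV = $62,272.53

PV = FV / (1 + r)^t = $62,272.53


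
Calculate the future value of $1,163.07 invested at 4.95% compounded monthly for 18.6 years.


Compound interest formula: A = P(1 + r/n)^(nt)
A = $1,163.07 × (1 + 0.0495/12)^(12 × 18.6)
Growth factor: (1 + 0.0495/12)^223.2 = 2.506297
A = $1,163.07 × 2.506297
A = $2,915.00

A = P(1 + r/n)^(nt) = $2,915.00


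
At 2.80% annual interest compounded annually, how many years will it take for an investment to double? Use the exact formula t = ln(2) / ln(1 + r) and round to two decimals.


Doubling condition: (1 + r)^t = 2
Take ln of both sides: t × ln(1 + r) = ln(2)
t = ln(2) / ln(1 + r)
t = 0.693147 / 0.027615
t = 25.10

t = ln(2) / ln(1 + r) = 25.10 years


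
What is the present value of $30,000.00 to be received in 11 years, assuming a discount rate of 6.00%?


Present value formula: PV = FV / (1 + r)^t
PV = $30,000.00 / (1 + 0.06)^11
PV = $30,000.00 / 1.8982986
PV = $15,803.63

PV = FV / (1 + r)^t = $15,803.63


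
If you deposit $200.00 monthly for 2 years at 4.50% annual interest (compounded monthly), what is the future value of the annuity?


Future value of an ordinary annuity: FV = PMT × ((1 + r)^n − 1) / r
Monthly rate r = 0.045/12 = 0.00375, n = 24
FV = $200.00 × ((1 + 0.045/12)^24 − 1) / (0.045/12)
FV = $200.00 × 25.064031
FV = $5,012.81

FV = PMT × ((1+r)^n - 1)/r = $5,012.81


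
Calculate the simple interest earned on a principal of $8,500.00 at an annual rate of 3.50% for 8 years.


Simple interest formula: I = P × r × t
I = $8,500.00 × 0.035 × 8
I = $2,380.00

I = P × r × t = $2,380.00


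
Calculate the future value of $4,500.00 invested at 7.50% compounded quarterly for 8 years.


Compound interest formula: A = P(1 + r/n)^(nt)
A = $4,500.00 × (1 + 0.075/4)^(4 × 8)
Growth factor: (1 + 0.075/4)^32 = 1.812024
A = $4,500.00 × 1.812024
A = $8,154.11

A = P(1 + r/n)^(nt) = $8,154.11


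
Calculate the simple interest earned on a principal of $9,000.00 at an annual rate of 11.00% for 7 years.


Simple interest formula: I = P × r × t
I = $9,000.00 × 0.11 × 7
I = $6,930.00

I = P × r × t = $6,930.00


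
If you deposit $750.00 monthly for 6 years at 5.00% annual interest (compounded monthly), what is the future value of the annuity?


Future value of an ordinary annuity: FV = PMT × ((1 + r)^n − 1) / r
Monthly rate r = 0.05/12 ≈ 0.00416667, n = 72
FV = $750.00 × ((1 + 0.05/12)^72 − 1) / (0.05/12)
FV = $750.00 × 83.764259
FV = $62,823.19

FV = PMT × ((1+r)^n - 1)/r = $62,823.19


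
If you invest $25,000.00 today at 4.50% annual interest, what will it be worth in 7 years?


Future value formula: FV = PV × (1 + r)^t
FV = $25,000.00 × (1 + 0.045)^7
FV = $25,000.00 × 1.360862
FV = $34,021.55

FV = PV × (1 + r)^t = $34,021.55


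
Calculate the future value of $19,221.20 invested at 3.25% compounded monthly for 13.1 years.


Compound interest formula: A = P(1 + r/n)^(nt)
A = $19,221.20 × (1 + 0.0325/12)^(12 × 13.1)
Growth factor: (1 + 0.0325/12)^157.2 = 1.529857
A = $19,221.20 × 1.529857
A = $29,405.69

A = P(1 + r/n)^(nt) = $29,405.69


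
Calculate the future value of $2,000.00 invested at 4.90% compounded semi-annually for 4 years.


Compound interest formula: A = P(1 + r/n)^(nt)
A = $2,000.00 × (1 + 0.049/2)^(2 × 4)
Growth factor: (1 + 0.049/2)^8 = 1.213656
A = $2,000.00 × 1.213656
A = $2,427.31

A = P(1 + r/n)^(nt) = $2,427.31


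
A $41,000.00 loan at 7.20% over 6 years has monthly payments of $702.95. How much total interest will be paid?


Total paid over the life of the loan = PMT × n.
Total paid = $702.95 × 72 = $50,612.40
Total interest = total paid − principal = $50,612.40 − $41,000.00 = $9,612.40

Total interest = (PMT × n) - PV = $9,612.40


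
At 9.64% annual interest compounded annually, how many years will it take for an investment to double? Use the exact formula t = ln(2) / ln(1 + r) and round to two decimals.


Doubling condition: (1 + r)^t = 2
Take ln of both sides: t × ln(1 + r) = ln(2)
t = ln(2) / ln(1 + r)
t = 0.693147 / 0.092032
t = 7.53

t = ln(2) / ln(1 + r) = 7.53 years


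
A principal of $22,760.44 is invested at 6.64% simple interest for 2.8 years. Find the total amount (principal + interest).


Total amount formula: A = P(1 + rt) = P + P·r·t
Interest: I = P × r × t = $22,760.44 × 0.0664 × 2.8 = $4,231.62
A = P + I = $22,760.44 + $4,231.62 = $26,992.06

A = P + I = P(1 + rt) = $26,992.06


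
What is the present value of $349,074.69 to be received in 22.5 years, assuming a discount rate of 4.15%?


Present value formula: PV = FV / (1 + r)^t
PV = $349,074.69 / (1 + 0.0415)^22.5
PV = $349,074.69 / 2.496512
PV = $139,824.96

PV = FV / (1 + r)^t = $139,824.96


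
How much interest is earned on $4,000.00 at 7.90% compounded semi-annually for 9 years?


Compound interest earned = final amount − principal.
A = P(1 + r/n)^(nt) = $4,000.00 × (1 + 0.079/2)^(2 × 9) = $8,033.43
Interest = A − P = $8,033.43 − $4,000.00 = $4,033.43

Interest = A - P = $4,033.43


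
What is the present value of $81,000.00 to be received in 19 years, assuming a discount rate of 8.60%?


Present value formula: PV = FV / (1 + r)^t
PV = $81,000.00 / (1 + 0.086)^19
PV = $81,000.00 / 4.794758
PV = $16,893.45

PV = FV / (1 + r)^t = $16,893.45


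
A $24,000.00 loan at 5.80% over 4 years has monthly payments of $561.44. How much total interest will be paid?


Total paid over the life of the loan = PMT × n.
Total paid = $561.44 × 48 = $26,949.12
Total interest = total paid − principal = $26,949.12 − $24,000.00 = $2,949.12

Total interest = (PMT × n) - PV = $2,949.12


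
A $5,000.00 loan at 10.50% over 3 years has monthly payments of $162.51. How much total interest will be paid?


Total paid over the life of the loan = PMT × n.
Total paid = $162.51 × 36 = $5,850.36
Total interest = total paid − principal = $5,850.36 − $5,000.00 = $850.36

Total interest = (PMT × n) - PV = $850.36


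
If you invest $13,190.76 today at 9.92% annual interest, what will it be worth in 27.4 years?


Future value formula: FV = PV × (1 + r)^t
FV = $13,190.76 × (1 + 0.0992)^27.4
FV = $13,190.76 × 13.350641
FV = $176,105.10

FV = PV × (1 + r)^t = $176,105.10


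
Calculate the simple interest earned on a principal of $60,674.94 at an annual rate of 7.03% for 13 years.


Simple interest formula: I = P × r × t
I = $60,674.94 × 0.0703 × 13
I = $55,450.83

I = P × r × t = $55,450.83


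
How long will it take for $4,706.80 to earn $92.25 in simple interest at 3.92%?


Rearrange the simple interest formula for t:
I = P × r × t  ⇒  t = I / (P × r)
t = $92.25 / ($4,706.80 × 0.0392)
t = 0.5

t = I/(P×r) = 0.5 years


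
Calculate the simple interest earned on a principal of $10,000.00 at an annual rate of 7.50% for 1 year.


Simple interest formula: I = P × r × t
I = $10,000.00 × 0.075 × 1
I = $750.00

I = P × r × t = $750.00


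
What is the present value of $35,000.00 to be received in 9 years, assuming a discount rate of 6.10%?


Present value formula: PV = FV / (1 + r)^t
PV = $35,000.00 / (1 + 0.061)^9
PV = $35,000.00 / 1.703878
PV = $20,541.38

PV = FV / (1 + r)^t = $20,541.38


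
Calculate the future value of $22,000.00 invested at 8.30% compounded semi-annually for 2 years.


Compound interest formula: A = P(1 + r/n)^(nt)
A = $22,000.00 × (1 + 0.083/2)^(2 × 2)
Growth factor: (1 + 0.083/2)^4 = 1.1766224
A = $22,000.00 × 1.1766224
A = $25,885.69

A = P(1 + r/n)^(nt) = $25,885.69


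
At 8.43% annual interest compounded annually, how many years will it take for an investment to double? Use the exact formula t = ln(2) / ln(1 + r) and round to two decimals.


Doubling condition: (1 + r)^t = 2
Take ln of both sides: t × ln(1 + r) = ln(2)
t = ln(2) / ln(1 + r)
t = 0.693147 / 0.080935
t = 8.56

t = ln(2) / ln(1 + r) = 8.56 years


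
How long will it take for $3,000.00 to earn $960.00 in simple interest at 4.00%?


Rearrange the simple interest formula for t:
I = P × r × t  ⇒  t = I / (P × r)
t = $960.00 / ($3,000.00 × 0.04)
t = 8

t = I/(P×r) = 8 years
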